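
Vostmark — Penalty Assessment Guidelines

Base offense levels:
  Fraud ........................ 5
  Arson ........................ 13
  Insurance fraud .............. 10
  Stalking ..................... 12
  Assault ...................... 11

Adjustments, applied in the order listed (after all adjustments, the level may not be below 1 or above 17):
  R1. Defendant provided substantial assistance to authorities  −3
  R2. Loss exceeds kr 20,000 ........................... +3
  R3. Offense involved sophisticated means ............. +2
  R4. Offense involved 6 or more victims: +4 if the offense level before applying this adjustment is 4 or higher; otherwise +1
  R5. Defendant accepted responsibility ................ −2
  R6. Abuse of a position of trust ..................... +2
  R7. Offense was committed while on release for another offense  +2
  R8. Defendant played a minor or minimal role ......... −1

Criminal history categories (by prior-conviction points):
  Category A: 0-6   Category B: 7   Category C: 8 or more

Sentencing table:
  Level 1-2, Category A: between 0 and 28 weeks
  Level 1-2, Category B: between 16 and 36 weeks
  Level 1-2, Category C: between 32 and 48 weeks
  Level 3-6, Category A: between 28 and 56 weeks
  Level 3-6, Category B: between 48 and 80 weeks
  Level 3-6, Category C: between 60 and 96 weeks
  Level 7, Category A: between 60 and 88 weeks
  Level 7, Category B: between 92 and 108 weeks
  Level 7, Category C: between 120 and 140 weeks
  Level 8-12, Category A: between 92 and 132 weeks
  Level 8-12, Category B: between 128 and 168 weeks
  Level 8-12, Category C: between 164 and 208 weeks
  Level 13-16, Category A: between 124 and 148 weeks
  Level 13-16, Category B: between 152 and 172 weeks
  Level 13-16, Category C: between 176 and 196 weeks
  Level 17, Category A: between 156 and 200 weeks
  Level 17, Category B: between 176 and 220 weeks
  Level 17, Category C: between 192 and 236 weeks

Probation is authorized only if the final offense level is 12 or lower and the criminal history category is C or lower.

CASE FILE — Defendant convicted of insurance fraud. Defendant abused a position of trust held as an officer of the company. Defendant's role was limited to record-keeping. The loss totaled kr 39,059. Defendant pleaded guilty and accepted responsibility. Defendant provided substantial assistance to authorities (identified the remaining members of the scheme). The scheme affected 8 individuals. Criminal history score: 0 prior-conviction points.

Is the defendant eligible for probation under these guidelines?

Base offense level for insurance fraud: 10.
R1 applies: 10 − 3 = 7.
R2 applies: 7 + 3 = 10.
R4 applies (level before this adjustment is 10 ≥ 4, so +4): 10 + 4 = 14.
R5 applies: 14 − 2 = 12.
R6 applies: 12 + 2 = 14.
R8 applies: 14 − 1 = 13.
Final offense level: 13.
Criminal history: 0 prior points → Category A (0-6).
Level 13 falls in the 13-16 band.
Grid: Level 13-16 × Category A = 124-148 weeks.
Probation check: level 13 > 12 and category A ≤ C → not eligible.

No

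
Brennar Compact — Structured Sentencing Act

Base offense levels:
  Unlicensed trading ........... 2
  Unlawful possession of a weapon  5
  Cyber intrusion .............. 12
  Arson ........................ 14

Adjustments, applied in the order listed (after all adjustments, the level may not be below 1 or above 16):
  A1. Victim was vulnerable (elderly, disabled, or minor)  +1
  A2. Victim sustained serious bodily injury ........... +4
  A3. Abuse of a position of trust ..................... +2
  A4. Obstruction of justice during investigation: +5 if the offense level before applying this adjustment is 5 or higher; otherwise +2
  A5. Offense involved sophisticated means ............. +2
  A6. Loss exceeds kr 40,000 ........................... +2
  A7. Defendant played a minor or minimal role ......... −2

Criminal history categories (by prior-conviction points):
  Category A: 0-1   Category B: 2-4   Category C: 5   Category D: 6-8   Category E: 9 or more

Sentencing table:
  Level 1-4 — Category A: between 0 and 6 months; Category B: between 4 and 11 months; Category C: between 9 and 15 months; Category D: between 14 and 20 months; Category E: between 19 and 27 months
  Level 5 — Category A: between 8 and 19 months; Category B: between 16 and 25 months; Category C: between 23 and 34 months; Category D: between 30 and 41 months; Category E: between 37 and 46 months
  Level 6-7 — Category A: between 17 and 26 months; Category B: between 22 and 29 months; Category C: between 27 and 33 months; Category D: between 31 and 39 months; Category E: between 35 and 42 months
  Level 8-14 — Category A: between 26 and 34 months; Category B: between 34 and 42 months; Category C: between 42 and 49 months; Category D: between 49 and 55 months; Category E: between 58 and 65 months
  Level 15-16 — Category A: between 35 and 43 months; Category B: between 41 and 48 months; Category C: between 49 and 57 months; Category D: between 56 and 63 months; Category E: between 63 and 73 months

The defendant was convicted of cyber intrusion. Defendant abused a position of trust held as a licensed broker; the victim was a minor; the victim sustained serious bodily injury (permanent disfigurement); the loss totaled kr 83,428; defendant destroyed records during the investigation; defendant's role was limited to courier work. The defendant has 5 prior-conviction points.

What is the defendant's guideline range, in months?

Base offense level for cyber intrusion: 12.
A1 applies: 12 + 1 = 13.
A2 applies: 13 + 4 = 17.
A3 applies: 17 + 2 = 19.
A4 applies (level before this adjustment is 19 ≥ 5, so +5): 19 + 5 = 24.
A5 does not apply.
A6 applies: 24 + 2 = 26.
A7 applies: 26 − 2 = 24.
Level 24 exceeds the maximum of 16; capped at 16.
Final offense level: 16.
Criminal history: 5 prior points → Category C (5).
Level 16 falls in the 15-16 band.
Grid: Level 15-16 × Category C = 49-57 months.

49-57 months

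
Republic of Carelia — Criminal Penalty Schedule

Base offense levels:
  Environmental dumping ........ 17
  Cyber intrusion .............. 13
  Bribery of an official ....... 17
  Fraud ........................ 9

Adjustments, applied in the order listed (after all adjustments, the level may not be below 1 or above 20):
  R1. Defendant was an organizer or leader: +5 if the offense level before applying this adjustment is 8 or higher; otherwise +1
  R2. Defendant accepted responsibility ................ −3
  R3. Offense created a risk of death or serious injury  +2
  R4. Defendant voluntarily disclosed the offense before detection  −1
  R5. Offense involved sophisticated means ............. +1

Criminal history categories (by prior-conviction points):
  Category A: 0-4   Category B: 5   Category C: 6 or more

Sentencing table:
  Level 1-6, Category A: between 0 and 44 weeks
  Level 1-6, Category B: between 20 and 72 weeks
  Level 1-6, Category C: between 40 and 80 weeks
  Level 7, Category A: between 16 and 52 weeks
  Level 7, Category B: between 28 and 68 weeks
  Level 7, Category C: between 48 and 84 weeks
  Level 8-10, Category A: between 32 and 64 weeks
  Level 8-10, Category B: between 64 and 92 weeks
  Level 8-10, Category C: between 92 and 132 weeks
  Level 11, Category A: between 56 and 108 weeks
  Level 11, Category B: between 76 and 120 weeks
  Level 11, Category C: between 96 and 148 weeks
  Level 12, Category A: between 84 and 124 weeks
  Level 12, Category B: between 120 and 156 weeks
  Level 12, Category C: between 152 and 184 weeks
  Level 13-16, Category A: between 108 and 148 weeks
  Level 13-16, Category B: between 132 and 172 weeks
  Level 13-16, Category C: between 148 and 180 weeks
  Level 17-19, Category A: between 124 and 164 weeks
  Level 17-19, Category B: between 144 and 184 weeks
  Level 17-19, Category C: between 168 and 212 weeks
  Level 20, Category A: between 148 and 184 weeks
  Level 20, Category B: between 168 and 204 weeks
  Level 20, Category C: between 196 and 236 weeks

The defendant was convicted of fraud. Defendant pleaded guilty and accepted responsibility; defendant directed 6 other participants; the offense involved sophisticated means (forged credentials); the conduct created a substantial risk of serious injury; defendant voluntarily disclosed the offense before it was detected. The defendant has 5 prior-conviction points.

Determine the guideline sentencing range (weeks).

132-172 weeks

Base offense level for fraud: 9.
R1 applies (level before this adjustment is 9 ≥ 8, so +5): 9 + 5 = 14.
R2 applies: 14 − 3 = 11.
R3 applies: 11 + 2 = 13.
R4 applies: 13 − 1 = 12.
R5 applies: 12 + 1 = 13.
Final offense level: 13.
Criminal history: 5 prior points → Category B (5).
Level 13 falls in the 13-16 band.
Grid: Level 13-16 × Category B = 132-172 weeks.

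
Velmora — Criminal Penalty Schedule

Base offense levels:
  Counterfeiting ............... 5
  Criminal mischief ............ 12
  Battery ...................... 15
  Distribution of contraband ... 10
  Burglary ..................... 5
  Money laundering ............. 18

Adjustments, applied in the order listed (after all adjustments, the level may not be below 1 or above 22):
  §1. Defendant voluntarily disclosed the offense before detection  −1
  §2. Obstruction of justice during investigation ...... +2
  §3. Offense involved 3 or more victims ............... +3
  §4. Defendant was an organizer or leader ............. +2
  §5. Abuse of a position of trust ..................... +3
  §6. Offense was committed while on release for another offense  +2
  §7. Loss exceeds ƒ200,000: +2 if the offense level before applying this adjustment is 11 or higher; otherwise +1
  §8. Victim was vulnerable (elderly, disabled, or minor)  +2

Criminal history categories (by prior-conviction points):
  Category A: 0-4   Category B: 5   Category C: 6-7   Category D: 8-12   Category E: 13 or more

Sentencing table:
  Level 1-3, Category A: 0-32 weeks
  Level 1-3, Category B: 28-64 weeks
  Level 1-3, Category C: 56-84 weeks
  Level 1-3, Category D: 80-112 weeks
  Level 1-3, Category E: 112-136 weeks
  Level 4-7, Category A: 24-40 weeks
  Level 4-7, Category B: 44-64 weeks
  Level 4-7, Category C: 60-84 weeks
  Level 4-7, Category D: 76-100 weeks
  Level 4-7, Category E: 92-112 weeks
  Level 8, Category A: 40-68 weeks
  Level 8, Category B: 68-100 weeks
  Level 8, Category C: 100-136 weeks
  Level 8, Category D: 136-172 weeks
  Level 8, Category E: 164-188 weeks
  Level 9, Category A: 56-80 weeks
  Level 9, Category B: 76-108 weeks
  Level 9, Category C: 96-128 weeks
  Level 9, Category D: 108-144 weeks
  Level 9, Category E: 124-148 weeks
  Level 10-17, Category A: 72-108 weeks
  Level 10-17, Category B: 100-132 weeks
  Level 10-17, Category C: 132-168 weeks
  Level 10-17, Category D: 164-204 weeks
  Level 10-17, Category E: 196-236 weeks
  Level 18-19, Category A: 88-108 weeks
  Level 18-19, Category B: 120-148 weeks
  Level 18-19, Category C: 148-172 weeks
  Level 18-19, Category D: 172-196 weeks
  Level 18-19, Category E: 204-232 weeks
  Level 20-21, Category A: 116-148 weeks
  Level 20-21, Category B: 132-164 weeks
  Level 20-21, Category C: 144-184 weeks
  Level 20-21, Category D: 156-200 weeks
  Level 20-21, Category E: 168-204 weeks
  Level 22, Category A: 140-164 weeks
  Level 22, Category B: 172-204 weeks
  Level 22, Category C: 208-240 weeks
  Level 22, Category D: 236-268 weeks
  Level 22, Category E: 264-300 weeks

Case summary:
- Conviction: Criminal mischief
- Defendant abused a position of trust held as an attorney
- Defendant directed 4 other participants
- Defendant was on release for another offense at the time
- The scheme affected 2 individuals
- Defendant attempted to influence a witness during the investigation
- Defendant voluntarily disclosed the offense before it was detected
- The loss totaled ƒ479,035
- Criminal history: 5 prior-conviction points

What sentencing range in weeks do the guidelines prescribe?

172-204 weeks

Base offense level for criminal mischief: 12.
§1 applies: 12 − 1 = 11.
§2 applies: 11 + 2 = 13.
§3 does not apply.
§4 applies: 13 + 2 = 15.
§5 applies: 15 + 3 = 18.
§6 applies: 18 + 2 = 20.
§7 applies (level before this adjustment is 20 ≥ 11, so +2): 20 + 2 = 22.
§8 does not apply.
Final offense level: 22.
Criminal history: 5 prior points → Category B (5).
Level 22 falls in the 22 band.
Grid: Level 22 × Category B = 172-204 weeks.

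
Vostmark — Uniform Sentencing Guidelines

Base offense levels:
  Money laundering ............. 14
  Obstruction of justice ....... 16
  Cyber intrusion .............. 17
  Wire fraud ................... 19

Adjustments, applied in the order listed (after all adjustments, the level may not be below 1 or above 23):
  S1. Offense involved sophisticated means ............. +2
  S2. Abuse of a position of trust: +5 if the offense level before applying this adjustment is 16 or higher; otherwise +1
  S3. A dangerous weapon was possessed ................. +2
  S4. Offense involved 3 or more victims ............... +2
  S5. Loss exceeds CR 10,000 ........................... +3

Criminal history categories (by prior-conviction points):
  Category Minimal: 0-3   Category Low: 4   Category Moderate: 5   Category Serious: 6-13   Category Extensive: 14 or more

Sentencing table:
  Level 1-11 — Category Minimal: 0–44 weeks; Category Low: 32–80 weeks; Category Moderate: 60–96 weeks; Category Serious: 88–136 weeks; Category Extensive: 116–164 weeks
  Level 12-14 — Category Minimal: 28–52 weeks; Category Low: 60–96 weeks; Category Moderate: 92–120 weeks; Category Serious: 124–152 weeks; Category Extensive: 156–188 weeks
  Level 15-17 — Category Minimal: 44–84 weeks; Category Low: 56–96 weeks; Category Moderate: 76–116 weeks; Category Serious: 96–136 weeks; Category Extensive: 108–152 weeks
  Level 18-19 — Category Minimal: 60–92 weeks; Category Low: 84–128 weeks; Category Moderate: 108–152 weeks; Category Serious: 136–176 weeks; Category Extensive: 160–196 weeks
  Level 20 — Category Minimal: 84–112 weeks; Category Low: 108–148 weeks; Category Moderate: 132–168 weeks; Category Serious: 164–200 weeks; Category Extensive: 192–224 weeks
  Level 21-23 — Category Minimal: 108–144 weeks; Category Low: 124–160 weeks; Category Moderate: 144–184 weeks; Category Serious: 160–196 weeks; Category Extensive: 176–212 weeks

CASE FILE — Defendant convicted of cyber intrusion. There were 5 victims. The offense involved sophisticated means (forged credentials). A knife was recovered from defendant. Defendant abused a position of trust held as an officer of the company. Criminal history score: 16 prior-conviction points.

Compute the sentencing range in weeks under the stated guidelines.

Base offense level for cyber intrusion: 17.
S1 applies: 17 + 2 = 19.
S2 applies (level before this adjustment is 19 ≥ 16, so +5): 19 + 5 = 24.
S3 applies: 24 + 2 = 26.
S4 applies: 26 + 2 = 28.
Level 28 exceeds the maximum of 23; capped at 23.
Final offense level: 23.
Criminal history: 16 prior points → Category Extensive (14+).
Level 23 falls in the 21-23 band.
Grid: Level 21-23 × Category Extensive = 176-212 weeks.

176-212 weeks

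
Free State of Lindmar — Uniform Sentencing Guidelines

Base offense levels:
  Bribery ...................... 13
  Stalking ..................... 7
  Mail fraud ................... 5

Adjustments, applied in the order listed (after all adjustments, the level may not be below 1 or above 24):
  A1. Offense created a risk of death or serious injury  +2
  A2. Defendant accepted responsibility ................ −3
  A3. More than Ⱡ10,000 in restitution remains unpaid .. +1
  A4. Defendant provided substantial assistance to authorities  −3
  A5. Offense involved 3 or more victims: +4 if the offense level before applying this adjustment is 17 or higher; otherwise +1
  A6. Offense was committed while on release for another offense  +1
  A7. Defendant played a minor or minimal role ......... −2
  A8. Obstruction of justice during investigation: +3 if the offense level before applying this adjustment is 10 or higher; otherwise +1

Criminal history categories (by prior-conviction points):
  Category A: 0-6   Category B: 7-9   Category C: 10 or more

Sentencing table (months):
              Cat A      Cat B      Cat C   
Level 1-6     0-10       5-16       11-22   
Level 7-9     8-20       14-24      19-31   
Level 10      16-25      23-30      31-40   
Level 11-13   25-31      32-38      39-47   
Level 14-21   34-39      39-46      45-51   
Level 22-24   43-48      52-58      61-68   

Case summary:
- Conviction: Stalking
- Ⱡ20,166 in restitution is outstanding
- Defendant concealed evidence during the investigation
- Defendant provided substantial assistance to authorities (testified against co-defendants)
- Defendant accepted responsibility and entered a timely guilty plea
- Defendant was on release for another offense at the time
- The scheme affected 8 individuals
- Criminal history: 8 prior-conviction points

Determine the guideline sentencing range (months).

5-16 months

Base offense level for stalking: 7.
A2 applies: 7 − 3 = 4.
A3 applies: 4 + 1 = 5.
A4 applies: 5 − 3 = 2.
A5 applies (level before this adjustment is 2 < 17, so +1): 2 + 1 = 3.
A6 applies: 3 + 1 = 4.
A7 does not apply.
A8 applies (level before this adjustment is 4 < 10, so +1): 4 + 1 = 5.
Final offense level: 5.
Criminal history: 8 prior points → Category B (7-9).
Level 5 falls in the 1-6 band.
Grid: Level 1-6 × Category B = 5-16 months.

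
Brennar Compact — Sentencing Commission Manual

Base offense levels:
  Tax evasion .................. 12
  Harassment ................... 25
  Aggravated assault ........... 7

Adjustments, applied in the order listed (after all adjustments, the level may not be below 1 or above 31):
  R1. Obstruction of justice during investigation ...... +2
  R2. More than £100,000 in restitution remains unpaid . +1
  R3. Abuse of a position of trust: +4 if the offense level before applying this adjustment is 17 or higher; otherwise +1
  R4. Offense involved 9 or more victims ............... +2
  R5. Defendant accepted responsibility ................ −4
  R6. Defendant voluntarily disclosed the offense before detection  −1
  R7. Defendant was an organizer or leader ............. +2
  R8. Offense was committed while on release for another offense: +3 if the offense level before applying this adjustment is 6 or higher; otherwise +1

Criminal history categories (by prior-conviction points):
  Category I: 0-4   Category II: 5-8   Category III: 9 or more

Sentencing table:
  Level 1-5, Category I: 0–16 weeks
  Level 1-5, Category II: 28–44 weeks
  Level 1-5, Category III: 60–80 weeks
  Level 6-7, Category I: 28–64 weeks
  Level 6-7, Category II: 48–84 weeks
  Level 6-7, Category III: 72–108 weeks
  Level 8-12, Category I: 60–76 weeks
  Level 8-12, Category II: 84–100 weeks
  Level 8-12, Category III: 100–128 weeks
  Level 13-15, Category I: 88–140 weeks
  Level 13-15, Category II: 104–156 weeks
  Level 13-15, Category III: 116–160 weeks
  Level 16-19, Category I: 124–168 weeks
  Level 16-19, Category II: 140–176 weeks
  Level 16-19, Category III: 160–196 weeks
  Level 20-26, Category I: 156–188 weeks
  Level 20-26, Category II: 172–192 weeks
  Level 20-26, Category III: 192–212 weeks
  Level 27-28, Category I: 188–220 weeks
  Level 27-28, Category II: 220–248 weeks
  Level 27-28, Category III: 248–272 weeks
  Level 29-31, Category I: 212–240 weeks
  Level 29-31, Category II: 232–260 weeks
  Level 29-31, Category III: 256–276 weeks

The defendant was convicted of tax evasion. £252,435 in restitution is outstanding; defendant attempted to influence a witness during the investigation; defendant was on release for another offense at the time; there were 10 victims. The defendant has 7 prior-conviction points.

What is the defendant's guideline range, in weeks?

172-192 weeks

Base offense level for tax evasion: 12.
R1 applies: 12 + 2 = 14.
R2 applies: 14 + 1 = 15.
R3 does not apply.
R4 applies: 15 + 2 = 17.
R5 does not apply.
R6 does not apply.
R7 does not apply.
R8 applies (level before this adjustment is 17 ≥ 6, so +3): 17 + 3 = 20.
Final offense level: 20.
Criminal history: 7 prior points → Category II (5-8).
Level 20 falls in the 20-26 band.
Grid: Level 20-26 × Category II = 172-192 weeks.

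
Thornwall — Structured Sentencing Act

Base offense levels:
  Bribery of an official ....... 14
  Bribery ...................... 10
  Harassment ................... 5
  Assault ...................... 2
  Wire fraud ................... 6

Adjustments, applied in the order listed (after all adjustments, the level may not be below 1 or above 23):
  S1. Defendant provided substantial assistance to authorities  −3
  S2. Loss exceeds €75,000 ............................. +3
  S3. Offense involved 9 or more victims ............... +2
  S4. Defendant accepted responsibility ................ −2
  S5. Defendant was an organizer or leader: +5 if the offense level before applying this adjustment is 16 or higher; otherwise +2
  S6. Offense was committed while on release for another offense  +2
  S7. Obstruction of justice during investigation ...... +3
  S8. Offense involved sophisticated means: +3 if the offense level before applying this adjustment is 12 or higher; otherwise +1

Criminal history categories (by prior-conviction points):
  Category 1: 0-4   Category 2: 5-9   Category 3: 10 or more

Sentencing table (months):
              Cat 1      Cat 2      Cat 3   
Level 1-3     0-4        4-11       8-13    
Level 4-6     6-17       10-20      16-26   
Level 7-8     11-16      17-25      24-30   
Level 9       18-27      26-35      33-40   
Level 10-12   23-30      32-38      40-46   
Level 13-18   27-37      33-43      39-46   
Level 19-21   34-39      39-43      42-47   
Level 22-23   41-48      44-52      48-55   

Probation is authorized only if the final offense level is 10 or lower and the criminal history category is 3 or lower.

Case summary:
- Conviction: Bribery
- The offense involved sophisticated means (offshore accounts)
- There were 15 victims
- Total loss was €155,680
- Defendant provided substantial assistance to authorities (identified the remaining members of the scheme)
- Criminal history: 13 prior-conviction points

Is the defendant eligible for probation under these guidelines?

Base offense level for bribery: 10.
S1 applies: 10 − 3 = 7.
S2 applies: 7 + 3 = 10.
S3 applies: 10 + 2 = 12.
S4 does not apply.
S6 does not apply.
S8 applies (level before this adjustment is 12 ≥ 12, so +3): 12 + 3 = 15.
Final offense level: 15.
Criminal history: 13 prior points → Category 3 (10+).
Level 15 falls in the 13-18 band.
Grid: Level 13-18 × Category 3 = 39-46 months.
Probation check: level 15 > 10 and category 3 ≤ 3 → not eligible.

No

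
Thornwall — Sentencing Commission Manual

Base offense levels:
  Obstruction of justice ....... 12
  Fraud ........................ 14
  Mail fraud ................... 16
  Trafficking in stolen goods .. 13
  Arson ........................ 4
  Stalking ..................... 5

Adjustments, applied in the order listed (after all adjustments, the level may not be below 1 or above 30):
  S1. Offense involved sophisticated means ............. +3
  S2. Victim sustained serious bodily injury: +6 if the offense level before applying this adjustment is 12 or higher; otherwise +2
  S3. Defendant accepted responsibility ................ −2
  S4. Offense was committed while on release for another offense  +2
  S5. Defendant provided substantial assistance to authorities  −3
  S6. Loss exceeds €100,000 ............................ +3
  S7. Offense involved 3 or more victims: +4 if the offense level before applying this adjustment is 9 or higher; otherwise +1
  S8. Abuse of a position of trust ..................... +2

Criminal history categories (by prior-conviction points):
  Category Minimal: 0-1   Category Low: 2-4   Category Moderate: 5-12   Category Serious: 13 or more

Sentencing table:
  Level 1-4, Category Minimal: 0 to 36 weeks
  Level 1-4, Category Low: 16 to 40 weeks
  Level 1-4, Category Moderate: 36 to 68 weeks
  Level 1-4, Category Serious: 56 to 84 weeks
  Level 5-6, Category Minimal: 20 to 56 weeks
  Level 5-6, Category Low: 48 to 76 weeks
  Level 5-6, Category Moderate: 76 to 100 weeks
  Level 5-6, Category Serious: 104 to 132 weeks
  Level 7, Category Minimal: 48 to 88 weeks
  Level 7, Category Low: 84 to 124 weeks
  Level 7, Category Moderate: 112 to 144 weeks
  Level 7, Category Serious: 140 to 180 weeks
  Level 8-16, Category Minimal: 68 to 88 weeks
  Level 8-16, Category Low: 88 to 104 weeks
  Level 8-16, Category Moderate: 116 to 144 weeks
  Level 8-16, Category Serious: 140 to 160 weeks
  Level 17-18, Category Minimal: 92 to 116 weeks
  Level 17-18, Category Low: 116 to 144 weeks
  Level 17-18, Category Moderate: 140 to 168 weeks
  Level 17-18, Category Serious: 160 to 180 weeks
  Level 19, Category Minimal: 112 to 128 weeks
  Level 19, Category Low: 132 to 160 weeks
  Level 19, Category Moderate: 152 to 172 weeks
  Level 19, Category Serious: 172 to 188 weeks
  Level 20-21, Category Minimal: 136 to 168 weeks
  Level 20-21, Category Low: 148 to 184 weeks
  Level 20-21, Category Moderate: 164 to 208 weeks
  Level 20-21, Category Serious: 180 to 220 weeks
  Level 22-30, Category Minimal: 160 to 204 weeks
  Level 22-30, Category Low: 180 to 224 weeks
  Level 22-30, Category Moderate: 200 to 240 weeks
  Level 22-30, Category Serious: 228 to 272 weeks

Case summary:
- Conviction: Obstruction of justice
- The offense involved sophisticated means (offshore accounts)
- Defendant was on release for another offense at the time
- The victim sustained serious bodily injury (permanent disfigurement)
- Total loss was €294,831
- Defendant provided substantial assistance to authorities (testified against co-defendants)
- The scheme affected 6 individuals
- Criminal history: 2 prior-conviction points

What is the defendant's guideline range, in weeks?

Base offense level for obstruction of justice: 12.
S1 applies: 12 + 3 = 15.
S2 applies (level before this adjustment is 15 ≥ 12, so +6): 15 + 6 = 21.
S3 does not apply.
S4 applies: 21 + 2 = 23.
S5 applies: 23 − 3 = 20.
S6 applies: 20 + 3 = 23.
S7 applies (level before this adjustment is 23 ≥ 9, so +4): 23 + 4 = 27.
Final offense level: 27.
Criminal history: 2 prior points → Category Low (2-4).
Level 27 falls in the 22-30 band.
Grid: Level 22-30 × Category Low = 180-224 weeks.

180-224 weeks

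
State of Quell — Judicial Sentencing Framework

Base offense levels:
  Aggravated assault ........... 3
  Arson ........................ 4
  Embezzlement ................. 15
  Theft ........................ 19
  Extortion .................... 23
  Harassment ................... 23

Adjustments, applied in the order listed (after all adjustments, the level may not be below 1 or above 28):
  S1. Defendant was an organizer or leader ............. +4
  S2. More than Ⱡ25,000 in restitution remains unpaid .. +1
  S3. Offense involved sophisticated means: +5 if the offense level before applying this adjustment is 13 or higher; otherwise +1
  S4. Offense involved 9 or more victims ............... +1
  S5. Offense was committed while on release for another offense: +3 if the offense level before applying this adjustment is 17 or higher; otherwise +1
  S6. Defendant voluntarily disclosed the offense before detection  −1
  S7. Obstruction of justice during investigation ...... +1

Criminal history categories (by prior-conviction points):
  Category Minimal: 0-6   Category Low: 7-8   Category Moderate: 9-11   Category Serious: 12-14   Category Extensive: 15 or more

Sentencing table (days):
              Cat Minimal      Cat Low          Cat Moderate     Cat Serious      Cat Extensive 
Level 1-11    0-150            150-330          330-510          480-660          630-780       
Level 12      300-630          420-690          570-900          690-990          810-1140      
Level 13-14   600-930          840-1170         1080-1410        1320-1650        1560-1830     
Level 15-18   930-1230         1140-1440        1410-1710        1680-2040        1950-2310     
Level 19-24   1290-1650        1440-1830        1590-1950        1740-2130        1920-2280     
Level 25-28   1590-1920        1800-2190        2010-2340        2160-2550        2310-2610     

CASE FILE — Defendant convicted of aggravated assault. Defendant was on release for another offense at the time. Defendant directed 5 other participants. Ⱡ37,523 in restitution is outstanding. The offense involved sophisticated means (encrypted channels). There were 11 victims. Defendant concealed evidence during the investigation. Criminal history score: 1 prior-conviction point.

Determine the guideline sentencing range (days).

Base offense level for aggravated assault: 3.
S1 applies: 3 + 4 = 7.
S2 applies: 7 + 1 = 8.
S3 applies (level before this adjustment is 8 < 13, so +1): 8 + 1 = 9.
S4 applies: 9 + 1 = 10.
S5 applies (level before this adjustment is 10 < 17, so +1): 10 + 1 = 11.
S7 applies: 11 + 1 = 12.
Final offense level: 12.
Criminal history: 1 prior point → Category Minimal (0-6).
Level 12 falls in the 12 band.
Grid: Level 12 × Category Minimal = 300-630 days.

300-630 days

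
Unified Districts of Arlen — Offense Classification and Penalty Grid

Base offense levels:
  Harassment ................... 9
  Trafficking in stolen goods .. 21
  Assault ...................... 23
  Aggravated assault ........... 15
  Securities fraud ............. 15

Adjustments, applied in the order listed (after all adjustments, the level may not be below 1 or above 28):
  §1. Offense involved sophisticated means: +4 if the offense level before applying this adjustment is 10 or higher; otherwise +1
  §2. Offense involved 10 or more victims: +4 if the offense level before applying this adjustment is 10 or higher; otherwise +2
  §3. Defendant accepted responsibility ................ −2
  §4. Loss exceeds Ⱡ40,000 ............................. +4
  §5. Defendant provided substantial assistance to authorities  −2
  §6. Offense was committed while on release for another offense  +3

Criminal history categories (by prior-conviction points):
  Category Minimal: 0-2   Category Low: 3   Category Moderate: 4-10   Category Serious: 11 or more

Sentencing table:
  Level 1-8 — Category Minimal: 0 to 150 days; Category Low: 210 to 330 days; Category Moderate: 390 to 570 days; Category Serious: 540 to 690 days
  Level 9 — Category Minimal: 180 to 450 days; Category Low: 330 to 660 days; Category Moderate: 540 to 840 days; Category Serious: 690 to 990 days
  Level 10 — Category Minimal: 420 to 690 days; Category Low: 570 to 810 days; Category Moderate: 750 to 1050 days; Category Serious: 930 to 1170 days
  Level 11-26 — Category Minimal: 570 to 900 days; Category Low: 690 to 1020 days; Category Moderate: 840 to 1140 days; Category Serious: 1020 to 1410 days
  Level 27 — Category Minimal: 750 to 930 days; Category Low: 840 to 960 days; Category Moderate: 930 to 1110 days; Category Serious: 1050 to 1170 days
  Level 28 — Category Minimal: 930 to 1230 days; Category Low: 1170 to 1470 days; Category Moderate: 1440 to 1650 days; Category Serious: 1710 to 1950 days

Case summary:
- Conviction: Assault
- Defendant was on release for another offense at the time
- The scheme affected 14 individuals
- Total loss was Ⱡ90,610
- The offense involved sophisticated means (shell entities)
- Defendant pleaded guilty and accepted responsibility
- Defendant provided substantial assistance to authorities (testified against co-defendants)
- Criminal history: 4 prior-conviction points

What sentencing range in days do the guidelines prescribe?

1440-1650 days

Base offense level for assault: 23.
§1 applies (level before this adjustment is 23 ≥ 10, so +4): 23 + 4 = 27.
§2 applies (level before this adjustment is 27 ≥ 10, so +4): 27 + 4 = 31.
§3 applies: 31 − 2 = 29.
§4 applies: 29 + 4 = 33.
§5 applies: 33 − 2 = 31.
§6 applies: 31 + 3 = 34.
Level 34 exceeds the maximum of 28; capped at 28.
Final offense level: 28.
Criminal history: 4 prior points → Category Moderate (4-10).
Level 28 falls in the 28 band.
Grid: Level 28 × Category Moderate = 1440-1650 days.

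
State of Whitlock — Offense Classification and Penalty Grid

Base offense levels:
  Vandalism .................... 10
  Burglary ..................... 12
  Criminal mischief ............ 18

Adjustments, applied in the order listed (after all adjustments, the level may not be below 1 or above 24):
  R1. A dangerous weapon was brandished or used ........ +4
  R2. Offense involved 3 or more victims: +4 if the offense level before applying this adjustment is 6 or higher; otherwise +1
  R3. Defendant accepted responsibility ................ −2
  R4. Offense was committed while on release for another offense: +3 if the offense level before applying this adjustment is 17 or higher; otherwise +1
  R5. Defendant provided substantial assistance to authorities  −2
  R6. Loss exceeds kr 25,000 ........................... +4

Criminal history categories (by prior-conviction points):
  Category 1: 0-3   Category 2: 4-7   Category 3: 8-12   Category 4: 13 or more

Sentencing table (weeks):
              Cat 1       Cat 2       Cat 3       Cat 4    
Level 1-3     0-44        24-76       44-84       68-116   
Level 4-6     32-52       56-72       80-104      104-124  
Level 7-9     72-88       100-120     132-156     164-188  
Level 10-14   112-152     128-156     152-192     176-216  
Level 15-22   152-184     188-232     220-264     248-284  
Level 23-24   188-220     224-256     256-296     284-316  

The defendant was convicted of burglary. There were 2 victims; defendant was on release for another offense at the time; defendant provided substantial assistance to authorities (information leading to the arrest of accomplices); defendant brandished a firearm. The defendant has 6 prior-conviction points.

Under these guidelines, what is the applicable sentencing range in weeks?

Base offense level for burglary: 12.
R1 applies: 12 + 4 = 16.
R2 does not apply.
R3 does not apply.
R4 applies (level before this adjustment is 16 < 17, so +1): 16 + 1 = 17.
R5 applies: 17 − 2 = 15.
R6 does not apply.
Final offense level: 15.
Criminal history: 6 prior points → Category 2 (4-7).
Level 15 falls in the 15-22 band.
Grid: Level 15-22 × Category 2 = 188-232 weeks.

188-232 weeks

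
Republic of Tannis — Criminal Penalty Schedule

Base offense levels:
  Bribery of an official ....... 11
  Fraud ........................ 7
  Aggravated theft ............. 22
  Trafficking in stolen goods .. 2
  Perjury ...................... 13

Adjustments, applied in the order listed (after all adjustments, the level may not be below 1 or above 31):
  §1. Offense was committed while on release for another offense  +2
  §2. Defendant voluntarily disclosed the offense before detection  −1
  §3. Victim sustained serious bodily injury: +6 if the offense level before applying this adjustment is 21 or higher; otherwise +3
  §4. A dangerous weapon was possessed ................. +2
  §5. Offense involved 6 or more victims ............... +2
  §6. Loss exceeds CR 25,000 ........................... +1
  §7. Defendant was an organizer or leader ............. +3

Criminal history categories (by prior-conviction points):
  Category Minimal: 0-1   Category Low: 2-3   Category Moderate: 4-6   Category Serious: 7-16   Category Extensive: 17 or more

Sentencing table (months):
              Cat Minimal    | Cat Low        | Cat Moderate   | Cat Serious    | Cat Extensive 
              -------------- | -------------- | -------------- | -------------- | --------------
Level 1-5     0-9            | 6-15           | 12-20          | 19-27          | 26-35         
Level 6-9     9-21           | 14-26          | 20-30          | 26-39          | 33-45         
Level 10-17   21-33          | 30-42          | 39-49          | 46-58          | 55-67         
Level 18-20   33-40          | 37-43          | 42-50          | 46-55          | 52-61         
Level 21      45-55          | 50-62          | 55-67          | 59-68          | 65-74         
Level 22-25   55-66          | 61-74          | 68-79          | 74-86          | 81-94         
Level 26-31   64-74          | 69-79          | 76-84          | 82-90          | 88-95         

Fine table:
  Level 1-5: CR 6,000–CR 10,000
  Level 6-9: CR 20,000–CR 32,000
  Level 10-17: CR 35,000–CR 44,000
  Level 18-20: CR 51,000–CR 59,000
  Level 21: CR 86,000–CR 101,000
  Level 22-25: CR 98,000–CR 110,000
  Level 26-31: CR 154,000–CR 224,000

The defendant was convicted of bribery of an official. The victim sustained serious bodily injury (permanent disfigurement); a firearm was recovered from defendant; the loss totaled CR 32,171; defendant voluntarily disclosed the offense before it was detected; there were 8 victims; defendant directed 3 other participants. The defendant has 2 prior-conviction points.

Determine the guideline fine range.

CR 86,000–CR 101,000

Base offense level for bribery of an official: 11.
§2 applies: 11 − 1 = 10.
§3 applies (level before this adjustment is 10 < 21, so +3): 10 + 3 = 13.
§4 applies: 13 + 2 = 15.
§5 applies: 15 + 2 = 17.
§6 applies: 17 + 1 = 18.
§7 applies: 18 + 3 = 21.
Final offense level: 21.
Level 21 falls in the 21 band.
Fine table: Level 21 → CR 86,000–CR 101,000.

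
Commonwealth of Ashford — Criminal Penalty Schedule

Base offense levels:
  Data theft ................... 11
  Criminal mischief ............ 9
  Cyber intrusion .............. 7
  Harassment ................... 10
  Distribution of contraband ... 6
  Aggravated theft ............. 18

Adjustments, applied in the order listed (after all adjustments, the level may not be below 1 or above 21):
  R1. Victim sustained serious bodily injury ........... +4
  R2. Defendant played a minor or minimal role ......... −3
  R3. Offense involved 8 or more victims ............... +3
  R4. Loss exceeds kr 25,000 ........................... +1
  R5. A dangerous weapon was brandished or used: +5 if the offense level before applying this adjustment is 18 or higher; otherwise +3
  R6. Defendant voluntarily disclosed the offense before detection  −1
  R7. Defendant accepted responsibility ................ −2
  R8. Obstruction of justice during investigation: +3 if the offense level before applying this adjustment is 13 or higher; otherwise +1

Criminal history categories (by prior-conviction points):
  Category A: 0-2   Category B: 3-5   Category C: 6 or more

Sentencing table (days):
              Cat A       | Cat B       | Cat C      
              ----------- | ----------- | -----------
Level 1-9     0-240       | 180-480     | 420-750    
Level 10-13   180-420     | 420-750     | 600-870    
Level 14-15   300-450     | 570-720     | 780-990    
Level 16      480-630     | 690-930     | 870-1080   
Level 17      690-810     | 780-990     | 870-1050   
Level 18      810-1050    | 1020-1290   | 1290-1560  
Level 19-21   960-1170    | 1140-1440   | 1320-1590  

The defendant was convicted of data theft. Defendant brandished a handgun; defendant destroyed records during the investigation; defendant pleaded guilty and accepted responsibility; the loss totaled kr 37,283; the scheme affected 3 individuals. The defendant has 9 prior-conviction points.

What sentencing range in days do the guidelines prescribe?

870-1080 days

Base offense level for data theft: 11.
R1 does not apply.
R2 does not apply.
R3 does not apply.
R4 applies: 11 + 1 = 12.
R5 applies (level before this adjustment is 12 < 18, so +3): 12 + 3 = 15.
R7 applies: 15 − 2 = 13.
R8 applies (level before this adjustment is 13 ≥ 13, so +3): 13 + 3 = 16.
Final offense level: 16.
Criminal history: 9 prior points → Category C (6+).
Level 16 falls in the 16 band.
Grid: Level 16 × Category C = 870-1080 days.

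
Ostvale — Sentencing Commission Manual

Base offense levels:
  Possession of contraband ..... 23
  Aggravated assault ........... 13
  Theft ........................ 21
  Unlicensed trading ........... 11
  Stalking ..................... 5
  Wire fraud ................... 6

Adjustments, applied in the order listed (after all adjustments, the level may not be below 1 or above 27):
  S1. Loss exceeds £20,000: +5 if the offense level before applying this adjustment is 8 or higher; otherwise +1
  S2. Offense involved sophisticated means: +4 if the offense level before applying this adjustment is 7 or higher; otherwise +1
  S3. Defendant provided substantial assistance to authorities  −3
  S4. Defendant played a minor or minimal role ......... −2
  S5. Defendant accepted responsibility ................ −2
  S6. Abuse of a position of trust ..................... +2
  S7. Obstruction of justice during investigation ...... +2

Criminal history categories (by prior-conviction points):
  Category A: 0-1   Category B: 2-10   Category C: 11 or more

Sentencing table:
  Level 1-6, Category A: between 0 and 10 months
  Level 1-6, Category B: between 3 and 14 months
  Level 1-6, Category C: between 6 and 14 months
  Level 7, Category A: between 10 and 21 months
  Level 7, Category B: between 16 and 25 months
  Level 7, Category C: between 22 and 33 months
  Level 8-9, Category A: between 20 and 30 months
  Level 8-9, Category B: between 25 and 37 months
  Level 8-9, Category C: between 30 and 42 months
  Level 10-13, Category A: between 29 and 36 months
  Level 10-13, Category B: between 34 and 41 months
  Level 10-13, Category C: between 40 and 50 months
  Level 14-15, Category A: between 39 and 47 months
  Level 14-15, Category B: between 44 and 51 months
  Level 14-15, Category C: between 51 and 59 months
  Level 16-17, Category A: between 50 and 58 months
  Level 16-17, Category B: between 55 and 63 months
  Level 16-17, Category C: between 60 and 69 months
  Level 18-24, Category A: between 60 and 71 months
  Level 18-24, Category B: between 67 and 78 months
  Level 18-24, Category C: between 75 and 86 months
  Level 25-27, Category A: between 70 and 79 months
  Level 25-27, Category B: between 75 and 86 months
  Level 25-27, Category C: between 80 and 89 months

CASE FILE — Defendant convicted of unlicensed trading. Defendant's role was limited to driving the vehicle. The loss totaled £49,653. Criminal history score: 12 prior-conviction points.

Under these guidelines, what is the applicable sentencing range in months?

51-59 months

Base offense level for unlicensed trading: 11.
S1 applies (level before this adjustment is 11 ≥ 8, so +5): 11 + 5 = 16.
S2 does not apply.
S3 does not apply.
S4 applies: 16 − 2 = 14.
S6 does not apply.
Final offense level: 14.
Criminal history: 12 prior points → Category C (11+).
Level 14 falls in the 14-15 band.
Grid: Level 14-15 × Category C = 51-59 months.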